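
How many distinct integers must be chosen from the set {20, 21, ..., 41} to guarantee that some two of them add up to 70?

17

Group the elements by complementary pair {x, 70−x}: {29,41}, {30,40}, {31,39}, …, giving 6 two-element pairs, the single value 35 (it cannot pair with itself since the integers are distinct), and 9 integers whose partner 70−x falls outside [20,41].
By pigeonhole, treating each of those 16 groups as a pigeonhole, one can pick one integer per group — 16 integers — with no two summing to 70.
The 17th integer lands in an occupied pair, forcing a sum of 70.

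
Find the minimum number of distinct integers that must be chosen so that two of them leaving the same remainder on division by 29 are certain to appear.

30

By pigeonhole, the 29 residue classes mod 29 are the pigeonholes.
With 29 integers one could put 1 in each residue class and have no class reach 2.
The 30th integer pushes some class to 2, so 29·1 + 1 = 30.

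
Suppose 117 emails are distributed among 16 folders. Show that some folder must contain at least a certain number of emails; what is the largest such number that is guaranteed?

By pigeonhole, the 16 folders are the holes and the 117 emails are the pigeons.
If every folder held at most 7 emails, the total would be at most 16 × 7 = 112, which is less than 117.
So some folder holds at least ⌈117/16⌉ = 8 emails.

8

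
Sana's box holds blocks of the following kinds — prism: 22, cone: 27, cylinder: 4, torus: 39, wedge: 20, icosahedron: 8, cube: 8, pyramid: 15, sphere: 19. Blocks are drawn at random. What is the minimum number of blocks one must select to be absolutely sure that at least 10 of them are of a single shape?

75

An adversary could hand out at most 9 blocks per shape (cylinder, icosahedron, cube run out sooner): 9 + 9 + 4 + 9 + 9 + 8 + 8 + 9 + 9 = 74 blocks and still no shape has 10.
Pigeonhole: one more block lands in a shape already at 9, so 75 draws are enough and 74 are not.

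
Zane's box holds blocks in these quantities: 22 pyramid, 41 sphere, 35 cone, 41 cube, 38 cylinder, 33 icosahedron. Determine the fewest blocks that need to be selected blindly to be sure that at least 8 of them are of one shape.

43

Put each drawn block into a box by shape. The largest draw with every box below 8 takes min(count, 7) from each shape.
Σ min(cᵢ, 7) = 7 + 7 + 7 + 7 + 7 + 7 = 42.
Draw number 42 + 1 = 43 must push one box to 8.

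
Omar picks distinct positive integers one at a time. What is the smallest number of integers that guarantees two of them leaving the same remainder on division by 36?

Pigeonhole: the 36 residue classes mod 36 are the pigeonholes.
With 36 integers one could put 1 in each residue class and have no class reach 2.
The 37th integer pushes some class to 2, so 36·1 + 1 = 37.

37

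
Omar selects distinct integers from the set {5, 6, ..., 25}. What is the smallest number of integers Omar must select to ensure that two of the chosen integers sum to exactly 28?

Group the elements by complementary pair {x, 28−x}: {5,23}, {6,22}, {7,21}, …, giving 9 two-element pairs, the single value 14 (it cannot pair with itself since the integers are distinct), and 2 integers whose partner 28−x falls outside [5,25].
By pigeonhole, treating each of those 12 groups as a pigeonhole, one can pick one integer per group — 12 integers — with no two summing to 28.
The 13th integer lands in an occupied pair, forcing a sum of 28.

13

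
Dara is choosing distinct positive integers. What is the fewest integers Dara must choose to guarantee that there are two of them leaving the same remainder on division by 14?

15

The 14 residue classes mod 14 are the pigeonholes.
With 14 integers one could put 1 in each residue class and have no class reach 2.
The 15th integer pushes some class to 2, so 14·1 + 1 = 15.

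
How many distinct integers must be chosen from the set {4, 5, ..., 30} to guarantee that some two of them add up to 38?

Group the elements by complementary pair {x, 38−x}: {8,30}, {9,29}, {10,28}, …, giving 11 two-element pairs, the single value 19 (it cannot pair with itself since the integers are distinct), and 4 integers whose partner 38−x falls outside [4,30].
Treating each of those 16 groups as a pigeonhole, one can pick one integer per group — 16 integers — with no two summing to 38.
The 17th integer lands in an occupied pair, forcing a sum of 38.

17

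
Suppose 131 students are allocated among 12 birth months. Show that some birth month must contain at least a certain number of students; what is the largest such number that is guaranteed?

The 12 birth months are the holes and the 131 students are the pigeons.
If every birth month held at most 10 students, the total would be at most 12 × 10 = 120, which is less than 131.
So some birth month holds at least ⌈131/12⌉ = 11 students.

11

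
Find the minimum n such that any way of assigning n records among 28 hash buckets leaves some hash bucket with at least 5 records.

113

With 112 records one could put exactly 4 in each of the 28 hash buckets, and no hash bucket would reach 5.
Pigeonhole: one more record must land in a hash bucket that already has 4, giving it 5.
So 28 × 4 + 1 = 113 records are required.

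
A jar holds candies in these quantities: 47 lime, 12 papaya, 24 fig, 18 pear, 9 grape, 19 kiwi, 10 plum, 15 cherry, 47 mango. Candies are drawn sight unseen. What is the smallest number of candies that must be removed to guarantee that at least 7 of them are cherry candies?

In the worst case for collecting cherry candies, every non-cherry candy comes out first.
There are 47 + 12 + 24 + 18 + 9 + 19 + 10 + 47 = 186 non-cherry candies altogether.
After those, each further candy must be cherry, so 186 + 7 = 193 draws guarantee 7 cherry candies.

193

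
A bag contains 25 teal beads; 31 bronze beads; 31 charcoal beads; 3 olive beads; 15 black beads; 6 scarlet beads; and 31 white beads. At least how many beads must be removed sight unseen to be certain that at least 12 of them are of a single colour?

65

By the pigeonhole principle, the 7 colours are the holes; the beads drawn are the pigeons.
To avoid 12 of any one colour, the worst case takes at most 11 of each colour, or every bead of a colour that has fewer than 11.
That gives 11 + 11 + 11 + 3 + 11 + 6 + 11 = 64 beads with no colour reaching 12.
The next bead forces some colour to 12, so 64 + 1 = 65.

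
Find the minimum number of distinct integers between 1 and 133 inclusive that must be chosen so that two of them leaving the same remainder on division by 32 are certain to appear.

By the pigeonhole principle, the 32 residue classes mod 32 are the pigeonholes.
With 32 integers one could put 1 in each residue class and have no class reach 2.
The 33rd integer pushes some class to 2, so 32·1 + 1 = 33.

33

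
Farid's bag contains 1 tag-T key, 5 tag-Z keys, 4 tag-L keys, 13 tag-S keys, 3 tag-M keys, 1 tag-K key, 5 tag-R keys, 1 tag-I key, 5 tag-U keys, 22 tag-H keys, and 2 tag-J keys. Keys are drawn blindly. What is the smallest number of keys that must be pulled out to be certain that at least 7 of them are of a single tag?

By the pigeonhole principle, the 11 tags are the holes; the keys drawn are the pigeons.
To avoid 7 of any one tag, the worst case takes at most 6 of each tag, or every key of a tag that has fewer than 6.
That gives 1 + 5 + 4 + 6 + 3 + 1 + 5 + 1 + 5 + 6 + 2 = 39 keys with no tag reaching 7.
The next key forces some tag to 7, so 39 + 1 = 40.

40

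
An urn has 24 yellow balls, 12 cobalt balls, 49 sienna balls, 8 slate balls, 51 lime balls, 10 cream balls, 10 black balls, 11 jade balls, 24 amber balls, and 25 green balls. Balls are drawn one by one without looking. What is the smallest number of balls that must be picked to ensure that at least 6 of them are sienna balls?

In the worst case for collecting sienna balls, every non-sienna ball comes out first.
There are 24 + 12 + 8 + 51 + 10 + 10 + 11 + 24 + 25 = 175 non-sienna balls altogether.
After those, each further ball must be sienna, so 175 + 6 = 181 draws guarantee 6 sienna balls.

181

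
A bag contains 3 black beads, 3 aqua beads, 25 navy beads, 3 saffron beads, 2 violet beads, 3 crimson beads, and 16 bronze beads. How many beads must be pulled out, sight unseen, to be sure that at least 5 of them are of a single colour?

Pigeonhole: the 7 colours are the holes; the beads drawn are the pigeons.
To avoid 5 of any one colour, the worst case takes at most 4 of each colour, or every bead of a colour that has fewer than 4.
That gives 3 + 3 + 4 + 3 + 2 + 3 + 4 = 22 beads with no colour reaching 5.
The next bead forces some colour to 5, so 22 + 1 = 23.

23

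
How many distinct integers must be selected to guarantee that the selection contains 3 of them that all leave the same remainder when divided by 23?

The 23 residue classes mod 23 are the pigeonholes.
With 46 integers one could put 2 in each residue class and have no class reach 3.
The 47th integer pushes some class to 3, so 23·2 + 1 = 47.

47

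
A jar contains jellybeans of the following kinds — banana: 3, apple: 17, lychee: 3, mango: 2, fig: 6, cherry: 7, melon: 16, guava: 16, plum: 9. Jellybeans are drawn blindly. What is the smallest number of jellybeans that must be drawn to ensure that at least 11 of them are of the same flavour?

The 9 flavours are the holes; the jellybeans drawn are the pigeons.
To avoid 11 of any one flavour, the worst case takes at most 10 of each flavour, or every jellybean of a flavour that has fewer than 10.
That gives 3 + 10 + 3 + 2 + 6 + 7 + 10 + 10 + 9 = 60 jellybeans with no flavour reaching 11.
The next jellybean forces some flavour to 11, so 60 + 1 = 61.

61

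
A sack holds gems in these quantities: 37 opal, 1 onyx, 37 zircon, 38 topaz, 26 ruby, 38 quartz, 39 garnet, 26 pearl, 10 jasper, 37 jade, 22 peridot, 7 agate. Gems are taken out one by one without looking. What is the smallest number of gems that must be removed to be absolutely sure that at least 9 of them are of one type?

An adversary could hand out at most 8 gems per type (onyx, agate run out sooner): 8 + 1 + 8 + 8 + 8 + 8 + 8 + 8 + 8 + 8 + 8 + 7 = 88 gems and still no type has 9.
One more gem lands in a type already at 8, so 89 draws are enough and 88 are not.

89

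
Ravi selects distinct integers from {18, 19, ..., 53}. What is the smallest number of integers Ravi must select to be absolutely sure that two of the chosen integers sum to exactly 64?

23

Two chosen integers sum to 64 exactly when both halves of some pair {x, 64−x} with 18 ≤ x ≤ 64−x ≤ 46 are chosen — 14 such pairs.
The remaining 8 elements (those with no distinct partner in range) can never complete a 64-sum, so the worst case takes all of them and one from each pair: 8 + 14 = 22.
By pigeonhole, the 23rd integer has to be the second member of some pair, so 22 + 1 = 23.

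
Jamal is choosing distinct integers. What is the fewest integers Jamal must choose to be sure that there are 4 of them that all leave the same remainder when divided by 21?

The 21 residue classes mod 21 are the pigeonholes.
With 63 integers one could put 3 in each residue class and have no class reach 4.
The 64th integer pushes some class to 4, so 21·3 + 1 = 64.

64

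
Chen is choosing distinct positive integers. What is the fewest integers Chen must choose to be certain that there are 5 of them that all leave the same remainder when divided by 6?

25

By pigeonhole, the 6 residue classes mod 6 are the pigeonholes.
With 24 integers one could put 4 in each residue class and have no class reach 5.
The 25th integer pushes some class to 5, so 6·4 + 1 = 25.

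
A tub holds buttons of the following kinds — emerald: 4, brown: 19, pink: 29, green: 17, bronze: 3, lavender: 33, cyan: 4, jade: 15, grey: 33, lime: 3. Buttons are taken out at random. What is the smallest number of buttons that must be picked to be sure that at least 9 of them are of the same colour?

63

An adversary could hand out at most 8 buttons per colour (4 colours run out sooner): 4 + 8 + 8 + 8 + 3 + 8 + 4 + 8 + 8 + 3 = 62 buttons and still no colour has 9.
One more button lands in a colour already at 8, so 63 draws are enough and 62 are not.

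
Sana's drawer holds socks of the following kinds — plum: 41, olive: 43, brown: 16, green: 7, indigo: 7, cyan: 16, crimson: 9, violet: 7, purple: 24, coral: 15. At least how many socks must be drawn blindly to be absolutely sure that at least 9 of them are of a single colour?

78

An adversary could hand out at most 8 socks per colour (green, indigo, violet run out sooner): 8 + 8 + 8 + 7 + 7 + 8 + 8 + 7 + 8 + 8 = 77 socks and still no colour has 9.
By pigeonhole, one more sock lands in a colour already at 8, so 78 draws are enough and 77 are not.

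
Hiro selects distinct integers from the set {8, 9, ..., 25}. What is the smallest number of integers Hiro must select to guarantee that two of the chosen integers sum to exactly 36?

12

Group the elements by complementary pair {x, 36−x}: {11,25}, {12,24}, {13,23}, …, giving 7 two-element pairs; the single value 18 (it cannot pair with itself since the integers are distinct); and 3 integers whose partner 36−x falls outside [8,25].
Pigeonhole: treating each of those 11 groups as a pigeonhole, one can pick one integer per group — 11 integers — with no two summing to 36.
The 12th integer lands in an occupied pair, forcing a sum of 36.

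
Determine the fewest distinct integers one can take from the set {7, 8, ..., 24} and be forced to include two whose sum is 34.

12

Two chosen integers sum to 34 exactly when both halves of some pair {x, 34−x} with 10 ≤ x ≤ 34−x ≤ 24 are chosen — 7 such pairs.
The remaining 4 elements (those with no distinct partner in range) can never complete a 34-sum, so the worst case takes all of them and one from each pair: 4 + 7 = 11.
By the pigeonhole principle, the 12th integer has to be the second member of some pair, so 11 + 1 = 12.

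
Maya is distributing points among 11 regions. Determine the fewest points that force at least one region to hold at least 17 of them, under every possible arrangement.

177

With 176 points one could put exactly 16 in each of the 11 regions, and no region would reach 17.
One more point must land in a region that already has 16, giving it 17.
So 11 × 16 + 1 = 177 points are required.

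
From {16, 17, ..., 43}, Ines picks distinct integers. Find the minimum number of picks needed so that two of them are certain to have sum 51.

19

Two chosen integers sum to 51 exactly when both halves of some pair {x, 51−x} with 16 ≤ x ≤ 51−x ≤ 35 are chosen — 10 such pairs.
The remaining 8 elements (those with no distinct partner in range) can never complete a 51-sum, so the worst case takes all of them and one from each pair: 8 + 10 = 18.
By pigeonhole, the 19th integer has to be the second member of some pair, so 18 + 1 = 19.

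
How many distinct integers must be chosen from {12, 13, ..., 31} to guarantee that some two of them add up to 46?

A set avoiding the sum 46 can contain at most one of each pair {x, 46−x}, plus the 4 elements whose complement lies outside the range or equal to its own complement.
The integers 12, …, 23 (12 of them) are such a set: any two sum to at least 12+13 = 25 and at most 22+23 = 45 < 46.
Any 13th integer completes one of the 8 pairs, so 13 choices force a sum of 46.

13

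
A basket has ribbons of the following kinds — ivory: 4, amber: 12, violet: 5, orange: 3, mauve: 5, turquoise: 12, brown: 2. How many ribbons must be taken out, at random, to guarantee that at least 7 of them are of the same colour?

32

An adversary could hand out at most 6 ribbons per colour (5 colours run out sooner): 4 + 6 + 5 + 3 + 5 + 6 + 2 = 31 ribbons and still no colour has 7.
By pigeonhole, one more ribbon lands in a colour already at 6, so 32 draws are enough and 31 are not.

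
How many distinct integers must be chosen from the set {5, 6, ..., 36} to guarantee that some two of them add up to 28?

24

Two chosen integers sum to 28 exactly when both halves of some pair {x, 28−x} with 5 ≤ x ≤ 28−x ≤ 23 are chosen — 9 such pairs.
The remaining 14 elements (those with no distinct partner in range) can never complete a 28-sum, so the worst case takes all of them and one from each pair: 14 + 9 = 23.
By pigeonhole, the 24th integer has to be the second member of some pair, so 23 + 1 = 24.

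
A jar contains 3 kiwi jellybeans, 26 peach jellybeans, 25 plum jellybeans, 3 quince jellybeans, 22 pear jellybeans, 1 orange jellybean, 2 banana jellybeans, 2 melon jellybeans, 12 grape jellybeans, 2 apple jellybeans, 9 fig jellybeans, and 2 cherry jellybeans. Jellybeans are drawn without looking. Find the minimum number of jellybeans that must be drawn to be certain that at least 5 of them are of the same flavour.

36

An adversary could hand out at most 4 jellybeans per flavour (7 flavours run out sooner): 3 + 4 + 4 + 3 + 4 + 1 + 2 + 2 + 4 + 2 + 4 + 2 = 35 jellybeans and still no flavour has 5.
One more jellybean lands in a flavour already at 4, so 36 draws are enough and 35 are not.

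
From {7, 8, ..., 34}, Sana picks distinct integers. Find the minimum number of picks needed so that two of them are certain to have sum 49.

A set avoiding the sum 49 can contain at most one of each pair {x, 49−x}, plus the 8 elements whose complement lies outside the range.
The integers 7, …, 24 (18 of them) are such a set: any two sum to at least 7+8 = 15 and at most 23+24 = 47 < 49.
Any 19th integer completes one of the 10 pairs, so 19 choices force a sum of 49.

19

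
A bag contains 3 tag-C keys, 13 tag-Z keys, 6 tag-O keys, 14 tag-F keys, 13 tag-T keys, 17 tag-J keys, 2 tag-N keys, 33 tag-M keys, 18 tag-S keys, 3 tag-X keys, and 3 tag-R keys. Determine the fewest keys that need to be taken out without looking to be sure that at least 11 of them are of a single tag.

An adversary could hand out at most 10 keys per tag (5 tags run out sooner): 3 + 10 + 6 + 10 + 10 + 10 + 2 + 10 + 10 + 3 + 3 = 77 keys and still no tag has 11.
One more key lands in a tag already at 10, so 78 draws are enough and 77 are not.

78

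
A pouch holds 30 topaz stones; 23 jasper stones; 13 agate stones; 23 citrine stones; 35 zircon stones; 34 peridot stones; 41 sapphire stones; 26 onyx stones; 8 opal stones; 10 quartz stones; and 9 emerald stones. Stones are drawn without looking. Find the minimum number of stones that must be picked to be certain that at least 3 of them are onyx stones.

229

In the worst case for collecting onyx stones, every non-onyx stone comes out first.
There are 30 + 23 + 13 + 23 + 35 + 34 + 41 + 8 + 10 + 9 = 226 non-onyx stones altogether.
After those, each further stone must be onyx, so 226 + 3 = 229 draws guarantee 3 onyx stones.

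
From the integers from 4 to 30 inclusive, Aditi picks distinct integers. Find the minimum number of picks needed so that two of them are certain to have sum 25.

19

Two chosen integers sum to 25 exactly when both halves of some pair {x, 25−x} with 4 ≤ x ≤ 25−x ≤ 21 are chosen — 9 such pairs.
The remaining 9 elements (those with no distinct partner in range) can never complete a 25-sum, so the worst case takes all of them and one from each pair: 9 + 9 = 18.
The 19th integer has to be the second member of some pair, so 18 + 1 = 19.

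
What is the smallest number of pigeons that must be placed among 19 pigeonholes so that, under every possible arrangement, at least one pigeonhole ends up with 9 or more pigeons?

With 152 pigeons one could put exactly 8 in each of the 19 pigeonholes, and no pigeonhole would reach 9.
One more pigeon must land in a pigeonhole that already has 8, giving it 9.
So 19 × 8 + 1 = 153 pigeons are required.

153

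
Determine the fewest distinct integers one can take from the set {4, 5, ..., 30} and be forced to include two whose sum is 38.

Two chosen integers sum to 38 exactly when both halves of some pair {x, 38−x} with 8 ≤ x ≤ 38−x ≤ 30 are chosen — 11 such pairs.
The remaining 5 elements (those with no distinct partner in range) can never complete a 38-sum, so the worst case takes all of them and one from each pair: 5 + 11 = 16.
The 17th integer has to be the second member of some pair, so 16 + 1 = 17.

17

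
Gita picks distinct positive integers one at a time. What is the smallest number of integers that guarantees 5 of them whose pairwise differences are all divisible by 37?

149

Integers whose pairwise differences are multiples of 37 are exactly those sharing a remainder mod 37. By the pigeonhole principle, the 37 residue classes mod 37 are the pigeonholes.
With 148 integers one could put 4 in each residue class and have no class reach 5.
The 149th integer pushes some class to 5, so 37·4 + 1 = 149.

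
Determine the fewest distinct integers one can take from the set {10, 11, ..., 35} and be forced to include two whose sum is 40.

Group the elements by complementary pair {x, 40−x}: {10,30}, {11,29}, {12,28}, …, giving 10 two-element pairs, the single value 20 (it cannot pair with itself since the integers are distinct), and 5 integers whose partner 40−x falls outside [10,35].
Pigeonhole: treating each of those 16 groups as a pigeonhole, one can pick one integer per group — 16 integers — with no two summing to 40.
The 17th integer lands in an occupied pair, forcing a sum of 40.

17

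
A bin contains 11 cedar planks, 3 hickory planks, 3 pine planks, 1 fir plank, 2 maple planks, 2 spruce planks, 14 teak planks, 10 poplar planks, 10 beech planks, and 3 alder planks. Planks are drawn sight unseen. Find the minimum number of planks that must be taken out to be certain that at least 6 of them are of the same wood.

35

By the pigeonhole principle, the 10 woods are the holes; the planks drawn are the pigeons.
To avoid 6 of any one wood, the worst case takes at most 5 of each wood, or every plank of a wood that has fewer than 5.
That gives 5 + 3 + 3 + 1 + 2 + 2 + 5 + 5 + 5 + 3 = 34 planks with no wood reaching 6.
The next plank forces some wood to 6, so 34 + 1 = 35.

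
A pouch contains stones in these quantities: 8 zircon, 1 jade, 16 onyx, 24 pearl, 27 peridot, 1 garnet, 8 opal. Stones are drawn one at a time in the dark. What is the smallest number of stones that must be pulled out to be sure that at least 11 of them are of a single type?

The 7 types are the holes; the stones drawn are the pigeons.
To avoid 11 of any one type, the worst case takes at most 10 of each type, or every stone of a type that has fewer than 10.
That gives 8 + 1 + 10 + 10 + 10 + 1 + 8 = 48 stones with no type reaching 11.
The next stone forces some type to 11, so 48 + 1 = 49.

49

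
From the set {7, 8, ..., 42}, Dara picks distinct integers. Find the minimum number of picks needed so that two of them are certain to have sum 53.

A set avoiding the sum 53 can contain at most one of each pair {x, 53−x}, plus the 4 elements whose complement lies outside the range.
The integers 7, …, 26 (20 of them) are such a set: any two sum to at least 7+8 = 15 and at most 25+26 = 51 < 53.
Any 21st integer completes one of the 16 pairs, so 21 choices force a sum of 53.

21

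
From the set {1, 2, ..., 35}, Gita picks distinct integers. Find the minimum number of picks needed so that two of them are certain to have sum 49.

25

Group the elements by complementary pair {x, 49−x}: {14,35}, {15,34}, {16,33}, …, giving 11 two-element pairs and 13 integers whose partner 49−x falls outside [1,35].
By pigeonhole, treating each of those 24 groups as a pigeonhole, one can pick one integer per group — 24 integers — with no two summing to 49.
The 25th integer lands in an occupied pair, forcing a sum of 49.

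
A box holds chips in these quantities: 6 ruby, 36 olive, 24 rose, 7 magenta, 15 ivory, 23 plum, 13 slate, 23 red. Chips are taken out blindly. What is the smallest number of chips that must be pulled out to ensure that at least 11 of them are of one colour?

74

An adversary could hand out at most 10 chips per colour (ruby, magenta run out sooner): 6 + 10 + 10 + 7 + 10 + 10 + 10 + 10 = 73 chips and still no colour has 11.
By the pigeonhole principle, one more chip lands in a colour already at 10, so 74 draws are enough and 73 are not.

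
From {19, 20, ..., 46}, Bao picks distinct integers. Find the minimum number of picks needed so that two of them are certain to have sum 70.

Two chosen integers sum to 70 exactly when both halves of some pair {x, 70−x} with 24 ≤ x ≤ 70−x ≤ 46 are chosen — 11 such pairs.
The remaining 6 elements (those with no distinct partner in range) can never complete a 70-sum, so the worst case takes all of them and one from each pair: 6 + 11 = 17.
By pigeonhole, the 18th integer has to be the second member of some pair, so 17 + 1 = 18.

18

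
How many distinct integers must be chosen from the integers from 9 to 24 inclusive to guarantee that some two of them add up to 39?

Two chosen integers sum to 39 exactly when both halves of some pair {x, 39−x} with 15 ≤ x ≤ 39−x ≤ 24 are chosen — 5 such pairs.
The remaining 6 elements (those with no distinct partner in range) can never complete a 39-sum, so the worst case takes all of them and one from each pair: 6 + 5 = 11.
By pigeonhole, the 12th integer has to be the second member of some pair, so 11 + 1 = 12.

12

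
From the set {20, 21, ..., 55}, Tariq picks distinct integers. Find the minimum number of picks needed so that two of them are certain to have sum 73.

20

Group the elements by complementary pair {x, 73−x}: {20,53}, {21,52}, {22,51}, …, giving 17 two-element pairs and 2 integers whose partner 73−x falls outside [20,55].
Treating each of those 19 groups as a pigeonhole, one can pick one integer per group — 19 integers — with no two summing to 73.
The 20th integer lands in an occupied pair, forcing a sum of 73.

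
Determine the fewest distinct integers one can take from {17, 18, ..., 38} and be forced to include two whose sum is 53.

13

Two chosen integers sum to 53 exactly when both halves of some pair {x, 53−x} with 17 ≤ x ≤ 53−x ≤ 36 are chosen — 10 such pairs.
The remaining 2 elements (those with no distinct partner in range) can never complete a 53-sum, so the worst case takes all of them and one from each pair: 2 + 10 = 12.
Pigeonhole: the 13th integer has to be the second member of some pair, so 12 + 1 = 13.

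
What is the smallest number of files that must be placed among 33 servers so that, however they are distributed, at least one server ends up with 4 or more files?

With 99 files one could put exactly 3 in each of the 33 servers, and no server would reach 4.
One more file must land in a server that already has 3, giving it 4.
So 33 × 3 + 1 = 100 files are required.

100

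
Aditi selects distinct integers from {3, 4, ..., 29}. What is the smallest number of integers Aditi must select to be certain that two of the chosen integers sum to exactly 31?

Group the elements by complementary pair {x, 31−x}: {3,28}, {4,27}, {5,26}, …, giving 13 two-element pairs and 1 integer whose partner 31−x falls outside [3,29].
Treating each of those 14 groups as a pigeonhole, one can pick one integer per group — 14 integers — with no two summing to 31.
The 15th integer lands in an occupied pair, forcing a sum of 31.

15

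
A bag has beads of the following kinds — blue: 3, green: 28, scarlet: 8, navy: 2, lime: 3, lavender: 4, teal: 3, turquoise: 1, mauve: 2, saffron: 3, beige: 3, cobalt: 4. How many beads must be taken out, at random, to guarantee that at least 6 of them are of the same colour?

39

By the pigeonhole principle, the 12 colours are the holes; the beads drawn are the pigeons.
To avoid 6 of any one colour, the worst case takes at most 5 of each colour, or every bead of a colour that has fewer than 5.
That gives 3 + 5 + 5 + 2 + 3 + 4 + 3 + 1 + 2 + 3 + 3 + 4 = 38 beads with no colour reaching 6.
The next bead forces some colour to 6, so 38 + 1 = 39.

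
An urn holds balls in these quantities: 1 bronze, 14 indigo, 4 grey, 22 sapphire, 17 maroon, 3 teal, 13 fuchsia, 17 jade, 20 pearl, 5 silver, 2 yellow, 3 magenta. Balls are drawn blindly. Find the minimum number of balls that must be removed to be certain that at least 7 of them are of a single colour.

55

An adversary could hand out at most 6 balls per colour (6 colours run out sooner): 1 + 6 + 4 + 6 + 6 + 3 + 6 + 6 + 6 + 5 + 2 + 3 = 54 balls and still no colour has 7.
Pigeonhole: one more ball lands in a colour already at 6, so 55 draws are enough and 54 are not.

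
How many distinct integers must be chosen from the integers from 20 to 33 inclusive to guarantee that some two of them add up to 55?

9

Two chosen integers sum to 55 exactly when both halves of some pair {x, 55−x} with 22 ≤ x ≤ 55−x ≤ 33 are chosen — 6 such pairs.
The remaining 2 elements (those with no distinct partner in range) can never complete a 55-sum, so the worst case takes all of them and one from each pair: 2 + 6 = 8.
By pigeonhole, the 9th integer has to be the second member of some pair, so 8 + 1 = 9.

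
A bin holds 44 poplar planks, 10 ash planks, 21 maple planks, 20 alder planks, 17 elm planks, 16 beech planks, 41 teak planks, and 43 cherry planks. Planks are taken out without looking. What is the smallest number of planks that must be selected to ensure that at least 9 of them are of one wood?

65

Put each drawn plank into a box by wood. The largest draw with every box below 9 takes min(count, 8) from each wood.
Σ min(cᵢ, 8) = 8 + 8 + 8 + 8 + 8 + 8 + 8 + 8 = 64.
Draw number 64 + 1 = 65 must push one box to 9.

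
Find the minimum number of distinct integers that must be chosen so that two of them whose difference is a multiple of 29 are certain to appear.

Integers whose pairwise differences are multiples of 29 are exactly those sharing a remainder mod 29. Pigeonhole: the 29 residue classes mod 29 are the pigeonholes.
With 29 integers one could put 1 in each residue class and have no class reach 2.
The 30th integer pushes some class to 2, so 29·1 + 1 = 30.

30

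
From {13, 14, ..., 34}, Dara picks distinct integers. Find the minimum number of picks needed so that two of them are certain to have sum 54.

16

Group the elements by complementary pair {x, 54−x}: {20,34}, {21,33}, {22,32}, …, giving 7 two-element pairs, the single value 27 (it cannot pair with itself since the integers are distinct), and 7 integers whose partner 54−x falls outside [13,34].
Treating each of those 15 groups as a pigeonhole, one can pick one integer per group — 15 integers — with no two summing to 54.
The 16th integer lands in an occupied pair, forcing a sum of 54.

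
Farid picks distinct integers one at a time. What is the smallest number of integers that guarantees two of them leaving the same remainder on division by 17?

18

By the pigeonhole principle, the 17 residue classes mod 17 are the pigeonholes.
With 17 integers one could put 1 in each residue class and have no class reach 2.
The 18th integer pushes some class to 2, so 17·1 + 1 = 18.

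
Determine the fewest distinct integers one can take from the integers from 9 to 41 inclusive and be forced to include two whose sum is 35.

A set avoiding the sum 35 can contain at most one of each pair {x, 35−x}, plus the 15 elements whose complement lies outside the range.
The integers 18, …, 41 (24 of them) are such a set: any two sum to at least 18+19 = 37 > 35.
By the pigeonhole principle, any 25th integer completes one of the 9 pairs, so 25 choices force a sum of 35.

25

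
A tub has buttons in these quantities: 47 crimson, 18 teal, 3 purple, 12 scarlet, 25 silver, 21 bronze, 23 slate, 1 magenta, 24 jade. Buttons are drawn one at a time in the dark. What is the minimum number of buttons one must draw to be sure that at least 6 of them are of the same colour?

By the pigeonhole principle, put each drawn button into a box by colour. The largest draw with every box below 6 takes min(count, 5) from each colour; colours with fewer than 5 contribute all they have.
Σ min(cᵢ, 5) = 5 + 5 + 3 + 5 + 5 + 5 + 5 + 1 + 5 = 39.
Draw number 39 + 1 = 40 must push one box to 6.

40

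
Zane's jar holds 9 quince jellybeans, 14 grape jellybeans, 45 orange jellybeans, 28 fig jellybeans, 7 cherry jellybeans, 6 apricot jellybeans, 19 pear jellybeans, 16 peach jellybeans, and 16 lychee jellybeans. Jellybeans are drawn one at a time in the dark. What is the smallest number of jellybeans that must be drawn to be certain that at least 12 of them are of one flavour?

An adversary could hand out at most 11 jellybeans per flavour (quince, cherry, apricot run out sooner): 9 + 11 + 11 + 11 + 7 + 6 + 11 + 11 + 11 = 88 jellybeans and still no flavour has 12.
One more jellybean lands in a flavour already at 11, so 89 draws are enough and 88 are not.

89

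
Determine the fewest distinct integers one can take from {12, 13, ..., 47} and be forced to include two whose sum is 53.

22

Two chosen integers sum to 53 exactly when both halves of some pair {x, 53−x} with 12 ≤ x ≤ 53−x ≤ 41 are chosen — 15 such pairs.
The remaining 6 elements (those with no distinct partner in range) can never complete a 53-sum, so the worst case takes all of them and one from each pair: 6 + 15 = 21.
The 22nd integer has to be the second member of some pair, so 21 + 1 = 22.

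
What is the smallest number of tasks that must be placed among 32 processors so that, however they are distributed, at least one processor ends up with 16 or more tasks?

With 480 tasks one could put exactly 15 in each of the 32 processors, and no processor would reach 16.
Pigeonhole: one more task must land in a processor that already has 15, giving it 16.
So 32 × 15 + 1 = 481 tasks are required.

481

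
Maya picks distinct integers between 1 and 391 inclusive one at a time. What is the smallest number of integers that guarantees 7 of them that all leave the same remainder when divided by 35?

Pigeonhole: the 35 residue classes mod 35 are the pigeonholes.
With 210 integers one could put 6 in each residue class and have no class reach 7.
The 211th integer pushes some class to 7, so 35·6 + 1 = 211.

211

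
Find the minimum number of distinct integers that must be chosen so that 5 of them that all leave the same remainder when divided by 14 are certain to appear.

57

The 14 residue classes mod 14 are the pigeonholes.
With 56 integers one could put 4 in each residue class and have no class reach 5.
The 57th integer pushes some class to 5, so 14·4 + 1 = 57.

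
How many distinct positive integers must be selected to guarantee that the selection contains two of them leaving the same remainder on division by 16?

Pigeonhole: the 16 residue classes mod 16 are the pigeonholes.
With 16 integers one could put 1 in each residue class and have no class reach 2.
The 17th integer pushes some class to 2, so 16·1 + 1 = 17.

17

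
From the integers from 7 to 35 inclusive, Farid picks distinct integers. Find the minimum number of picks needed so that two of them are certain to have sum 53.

A set avoiding the sum 53 can contain at most one of each pair {x, 53−x}, plus the 11 elements whose complement lies outside the range.
The integers 7, …, 26 (20 of them) are such a set: any two sum to at least 7+8 = 15 and at most 25+26 = 51 < 53.
By pigeonhole, any 21st integer completes one of the 9 pairs, so 21 choices force a sum of 53.

21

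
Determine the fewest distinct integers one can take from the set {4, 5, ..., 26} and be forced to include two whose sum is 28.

14

Two chosen integers sum to 28 exactly when both halves of some pair {x, 28−x} with 4 ≤ x ≤ 28−x ≤ 24 are chosen — 10 such pairs.
The remaining 3 elements (those with no distinct partner in range) can never complete a 28-sum, so the worst case takes all of them and one from each pair: 3 + 10 = 13.
Pigeonhole: the 14th integer has to be the second member of some pair, so 13 + 1 = 14.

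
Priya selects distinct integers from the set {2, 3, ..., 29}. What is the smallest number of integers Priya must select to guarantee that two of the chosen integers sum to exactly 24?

19

Group the elements by complementary pair {x, 24−x}: {2,22}, {3,21}, {4,20}, …, giving 10 two-element pairs, the single value 12 (it cannot pair with itself since the integers are distinct), and 7 integers whose partner 24−x falls outside [2,29].
Treating each of those 18 groups as a pigeonhole, one can pick one integer per group — 18 integers — with no two summing to 24.
The 19th integer lands in an occupied pair, forcing a sum of 24.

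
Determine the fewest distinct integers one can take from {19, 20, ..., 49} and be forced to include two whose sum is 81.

Group the elements by complementary pair {x, 81−x}: {32,49}, {33,48}, {34,47}, …, giving 9 two-element pairs and 13 integers whose partner 81−x falls outside [19,49].
Treating each of those 22 groups as a pigeonhole, one can pick one integer per group — 22 integers — with no two summing to 81.
The 23rd integer lands in an occupied pair, forcing a sum of 81.

23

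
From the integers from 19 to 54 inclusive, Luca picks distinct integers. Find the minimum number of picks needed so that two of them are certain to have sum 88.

Two chosen integers sum to 88 exactly when both halves of some pair {x, 88−x} with 34 ≤ x ≤ 88−x ≤ 54 are chosen — 10 such pairs.
The remaining 16 elements (those with no distinct partner in range) can never complete a 88-sum, so the worst case takes all of them and one from each pair: 16 + 10 = 26.
Pigeonhole: the 27th integer has to be the second member of some pair, so 26 + 1 = 27.

27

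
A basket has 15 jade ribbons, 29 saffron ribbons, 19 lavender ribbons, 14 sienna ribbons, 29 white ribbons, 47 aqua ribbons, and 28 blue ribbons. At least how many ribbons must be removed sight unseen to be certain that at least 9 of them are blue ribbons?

162

In the worst case for collecting blue ribbons, every non-blue ribbon comes out first.
There are 15 + 29 + 19 + 14 + 29 + 47 = 153 non-blue ribbons altogether.
After those, each further ribbon must be blue, so 153 + 9 = 162 draws guarantee 9 blue ribbons.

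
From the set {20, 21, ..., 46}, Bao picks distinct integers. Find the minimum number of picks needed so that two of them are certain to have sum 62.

17

A set avoiding the sum 62 can contain at most one of each pair {x, 62−x}, plus the 5 elements whose complement lies outside the range or equal to its own complement.
The integers 31, …, 46 (16 of them) are such a set: any two sum to at least 31+32 = 63 > 62.
Any 17th integer completes one of the 11 pairs, so 17 choices force a sum of 62.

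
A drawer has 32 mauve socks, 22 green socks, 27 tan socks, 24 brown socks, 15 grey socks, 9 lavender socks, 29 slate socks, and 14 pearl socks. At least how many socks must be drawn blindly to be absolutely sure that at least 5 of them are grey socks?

In the worst case for collecting grey socks, every non-grey sock comes out first.
There are 32 + 22 + 27 + 24 + 9 + 29 + 14 = 157 non-grey socks altogether.
After those, each further sock must be grey, so 157 + 5 = 162 draws guarantee 5 grey socks.

162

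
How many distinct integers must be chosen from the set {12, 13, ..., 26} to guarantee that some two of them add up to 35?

10

Group the elements by complementary pair {x, 35−x}: {12,23}, {13,22}, {14,21}, …, giving 6 two-element pairs and 3 integers whose partner 35−x falls outside [12,26].
Treating each of those 9 groups as a pigeonhole, one can pick one integer per group — 9 integers — with no two summing to 35.
The 10th integer lands in an occupied pair, forcing a sum of 35.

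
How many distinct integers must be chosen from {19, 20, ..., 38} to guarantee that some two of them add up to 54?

Two chosen integers sum to 54 exactly when both halves of some pair {x, 54−x} with 19 ≤ x ≤ 54−x ≤ 35 are chosen — 8 such pairs.
The remaining 4 elements (those with no distinct partner in range) can never complete a 54-sum, so the worst case takes all of them and one from each pair: 4 + 8 = 12.
By the pigeonhole principle, the 13th integer has to be the second member of some pair, so 12 + 1 = 13.

13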